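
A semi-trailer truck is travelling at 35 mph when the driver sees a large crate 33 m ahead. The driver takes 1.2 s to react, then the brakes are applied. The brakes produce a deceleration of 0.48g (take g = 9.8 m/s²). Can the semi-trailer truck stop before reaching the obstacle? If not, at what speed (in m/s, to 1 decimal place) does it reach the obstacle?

No — it strikes the obstacle at 10.5 m/s

35 mph × 0.44704 = 15.6464 m/s.
a = 0.48 × 9.8 = 4.704 m/s².
Reaction distance = 15.6464 × 1.2 = 18.776 m.
Braking distance needed to stop: v²/(2a) = 244.810 / 9.408 = 26.021 m, so total needed = 18.776 + 26.021 = 44.797 m > 33 m — it cannot stop.
Distance remaining when braking begins: 33 − 18.776 = 14.224 m.
v² = v₀² − 2a·d = 244.810 − 2 × 4.704 × 14.224 = 110.991 m²/s².
v = √110.991 = 10.535 m/s.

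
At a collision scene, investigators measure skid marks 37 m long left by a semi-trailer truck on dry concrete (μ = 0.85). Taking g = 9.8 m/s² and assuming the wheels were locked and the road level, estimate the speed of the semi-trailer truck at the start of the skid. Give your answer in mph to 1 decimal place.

Deceleration a = μg = 0.85 × 9.8 = 8.330 m/s².
v = √(2a·d) = √(2 × 8.330 × 37) = √616.420 = 24.8278 m/s.
= 24.8278 ÷ 0.44704 = 55.538 mph.

Initial speed ≈ 55.5 mph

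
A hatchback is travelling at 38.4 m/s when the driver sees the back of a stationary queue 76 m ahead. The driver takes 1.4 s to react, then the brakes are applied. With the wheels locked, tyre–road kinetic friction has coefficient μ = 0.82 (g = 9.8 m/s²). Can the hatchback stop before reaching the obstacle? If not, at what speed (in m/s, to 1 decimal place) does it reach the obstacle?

No — it strikes the obstacle at 33.4 m/s

a = μg = 0.82 × 9.8 = 8.036 m/s².
Reaction distance = 38.4000 × 1.4 = 53.760 m.
Braking distance needed to stop: v²/(2a) = 1474.560 / 16.072 = 91.747 m, so total needed = 53.760 + 91.747 = 145.507 m > 76 m — it cannot stop.
Distance remaining when braking begins: 76 − 53.760 = 22.240 m.
v² = v₀² − 2a·d = 1474.560 − 2 × 8.036 × 22.240 = 1117.119 m²/s².
v = √1117.119 = 33.423 m/s.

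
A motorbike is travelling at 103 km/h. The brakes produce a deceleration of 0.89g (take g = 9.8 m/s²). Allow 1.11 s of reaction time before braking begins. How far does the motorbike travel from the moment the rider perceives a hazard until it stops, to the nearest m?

Total stopping distance ≈ 79 m

103 km/h ÷ 3.6 = 28.6111 m/s.
a = 0.89 × 9.8 = 8.722 m/s².
Reaction distance = v·t_r = 28.6111 × 1.11 = 31.758 m.
Braking distance = v²/(2a) = 28.6111² / (2 × 8.722) = 818.595 / 17.444 = 46.927 m.
Total = 31.758 + 46.927 = 78.685 m.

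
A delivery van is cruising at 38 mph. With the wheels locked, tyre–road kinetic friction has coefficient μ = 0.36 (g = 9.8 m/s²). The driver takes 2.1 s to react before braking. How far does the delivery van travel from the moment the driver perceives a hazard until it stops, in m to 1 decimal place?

38 mph × 0.44704 = 16.9875 m/s.
a = μg = 0.36 × 9.8 = 3.528 m/s².
Reaction distance = v·t_r = 16.9875 × 2.1 = 35.674 m.
Braking distance = v²/(2a) = 16.9875² / (2 × 3.528) = 288.575 / 7.056 = 40.898 m.
Total = 35.674 + 40.898 = 76.572 m.

Total stopping distance ≈ 76.6 m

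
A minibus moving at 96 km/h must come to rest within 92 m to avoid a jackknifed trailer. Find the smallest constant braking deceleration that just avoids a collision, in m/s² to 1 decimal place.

Required deceleration ≈ 3.9 m/s²

96 km/h ÷ 3.6 = 26.6667 m/s.
v² = 2a·d ⇒ a = v²/(2d) = 26.6667² / (2 × 92.000) = 711.113 / 184.000 = 3.8647 m/s².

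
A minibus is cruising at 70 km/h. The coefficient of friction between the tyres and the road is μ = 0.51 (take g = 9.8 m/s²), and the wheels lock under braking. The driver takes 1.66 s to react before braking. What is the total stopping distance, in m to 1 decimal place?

70 km/h ÷ 3.6 = 19.4444 m/s.
a = μg = 0.51 × 9.8 = 4.998 m/s².
Reaction distance = v·t_r = 19.4444 × 1.66 = 32.278 m.
Braking distance = v²/(2a) = 19.4444² / (2 × 4.998) = 378.085 / 9.996 = 37.824 m.
Total = 32.278 + 37.824 = 70.102 m.

Total stopping distance ≈ 70.1 m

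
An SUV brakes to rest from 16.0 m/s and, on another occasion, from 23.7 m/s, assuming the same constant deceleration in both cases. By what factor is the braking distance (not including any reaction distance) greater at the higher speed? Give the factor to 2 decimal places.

Braking distance d = v²/(2a), so with a fixed, d ∝ v².
Factor = (23.7/16.0)² = 1.4812² = 2.1940.

Factor ≈ 2.19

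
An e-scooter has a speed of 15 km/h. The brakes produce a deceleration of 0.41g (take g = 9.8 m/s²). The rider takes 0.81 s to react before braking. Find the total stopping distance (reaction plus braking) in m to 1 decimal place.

15 km/h ÷ 3.6 = 4.1667 m/s.
a = 0.41 × 9.8 = 4.018 m/s².
Reaction distance = v·t_r = 4.1667 × 0.81 = 3.375 m.
Braking distance = v²/(2a) = 4.1667² / (2 × 4.018) = 17.361 / 8.036 = 2.160 m.
Total = 3.375 + 2.160 = 5.535 m.

Total stopping distance ≈ 5.5 m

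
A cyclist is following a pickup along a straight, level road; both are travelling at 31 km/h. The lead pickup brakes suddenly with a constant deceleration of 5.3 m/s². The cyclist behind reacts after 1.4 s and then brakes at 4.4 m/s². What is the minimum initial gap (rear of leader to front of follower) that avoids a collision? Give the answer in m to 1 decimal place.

Minimum gap ≈ 13.5 m

31 km/h ÷ 3.6 = 8.6111 m/s.
Leader travels v²/(2a_L) = 74.151 / 10.600 = 6.995 m before stopping.
Follower covers v·t_r = 8.6111 × 1.4 = 12.056 m while reacting, then v²/(2a_F) = 74.151 / 8.800 = 8.426 m while braking, for a total of 12.056 + 8.426 = 20.482 m.
Since a_F ≤ a_L and the follower starts braking later, the follower is never slower than the leader, so the closest approach is when both have stopped.
Minimum gap = 20.482 − 6.995 = 13.487 m.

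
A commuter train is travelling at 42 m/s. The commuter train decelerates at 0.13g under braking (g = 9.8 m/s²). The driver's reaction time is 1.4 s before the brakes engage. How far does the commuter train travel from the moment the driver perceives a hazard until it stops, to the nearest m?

Total stopping distance ≈ 751 m

a = 0.13 × 9.8 = 1.274 m/s².
Reaction distance = v·t_r = 42.0000 × 1.4 = 58.800 m.
Braking distance = v²/(2a) = 42.0000² / (2 × 1.274) = 1764.000 / 2.548 = 692.308 m.
Total = 58.800 + 692.308 = 751.108 m.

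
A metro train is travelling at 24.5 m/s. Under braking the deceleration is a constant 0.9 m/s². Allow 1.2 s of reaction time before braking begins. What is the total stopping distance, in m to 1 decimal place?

Reaction distance = v·t_r = 24.5000 × 1.2 = 29.400 m.
Braking distance = v²/(2a) = 24.5000² / (2 × 0.900) = 600.250 / 1.800 = 333.472 m.
Total = 29.400 + 333.472 = 362.872 m.

Total stopping distance ≈ 362.9 m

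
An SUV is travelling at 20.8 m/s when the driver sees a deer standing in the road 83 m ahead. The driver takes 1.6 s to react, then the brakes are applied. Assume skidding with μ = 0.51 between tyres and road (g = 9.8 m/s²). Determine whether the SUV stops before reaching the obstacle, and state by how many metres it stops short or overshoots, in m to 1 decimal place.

a = μg = 0.51 × 9.8 = 4.998 m/s².
Reaction distance = 20.8000 × 1.6 = 33.280 m.
Braking distance = v²/(2a) = 432.640 / 9.996 = 43.281 m.
Total stopping distance = 33.280 + 43.281 = 76.561 m, vs 83 m available — it stops with 83 − 76.561 = 6.439 m to spare.

Yes — it stops 6.4 m short of the obstacle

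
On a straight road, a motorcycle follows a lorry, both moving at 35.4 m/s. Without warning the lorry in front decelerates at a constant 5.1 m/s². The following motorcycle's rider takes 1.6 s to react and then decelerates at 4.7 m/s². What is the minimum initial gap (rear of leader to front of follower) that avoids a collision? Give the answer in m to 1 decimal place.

Leader travels v²/(2a_L) = 1253.160 / 10.200 = 122.859 m before stopping.
Follower covers v·t_r = 35.4000 × 1.6 = 56.640 m while reacting, then v²/(2a_F) = 1253.160 / 9.400 = 133.315 m while braking, for a total of 56.640 + 133.315 = 189.955 m.
Since a_F ≤ a_L and the follower starts braking later, the follower is never slower than the leader, so the closest approach is when both have stopped.
Minimum gap = 189.955 − 122.859 = 67.096 m.

Minimum gap ≈ 67.1 m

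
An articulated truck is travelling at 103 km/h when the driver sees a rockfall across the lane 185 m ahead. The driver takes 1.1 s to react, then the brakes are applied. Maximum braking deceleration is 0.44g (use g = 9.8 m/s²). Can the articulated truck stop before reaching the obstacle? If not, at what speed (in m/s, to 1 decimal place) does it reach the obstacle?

103 km/h ÷ 3.6 = 28.6111 m/s.
a = 0.44 × 9.8 = 4.312 m/s².
Reaction distance = 28.6111 × 1.1 = 31.472 m.
Braking distance = v²/(2a) = 818.595 / 8.624 = 94.921 m.
Total stopping distance = 31.472 + 94.921 = 126.393 m, vs 185 m available — it stops with 185 − 126.393 = 58.607 m to spare.

Yes — it stops about 58.6 m short of the obstacle, so it never reaches it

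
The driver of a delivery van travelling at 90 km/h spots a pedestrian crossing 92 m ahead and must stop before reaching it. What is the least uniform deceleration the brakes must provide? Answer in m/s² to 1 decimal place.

Required deceleration ≈ 3.4 m/s²

90 km/h ÷ 3.6 = 25.0000 m/s.
v² = 2a·d ⇒ a = v²/(2d) = 25.0000² / (2 × 92.000) = 625.000 / 184.000 = 3.3967 m/s².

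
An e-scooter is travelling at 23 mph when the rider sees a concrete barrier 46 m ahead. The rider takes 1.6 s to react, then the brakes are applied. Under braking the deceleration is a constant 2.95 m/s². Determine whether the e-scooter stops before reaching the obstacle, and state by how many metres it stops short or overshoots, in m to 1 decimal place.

23 mph × 0.44704 = 10.2819 m/s.
Reaction distance = 10.2819 × 1.6 = 16.451 m.
Braking distance = v²/(2a) = 105.717 / 5.900 = 17.918 m.
Total stopping distance = 16.451 + 17.918 = 34.369 m, vs 46 m available — it stops with 46 − 34.369 = 11.631 m to spare.

Yes — it stops 11.6 m short of the obstacle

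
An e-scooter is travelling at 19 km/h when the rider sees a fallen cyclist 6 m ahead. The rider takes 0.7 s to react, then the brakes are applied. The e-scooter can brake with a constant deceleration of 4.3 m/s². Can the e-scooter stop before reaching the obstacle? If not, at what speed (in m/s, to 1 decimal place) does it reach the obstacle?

19 km/h ÷ 3.6 = 5.2778 m/s.
Reaction distance = 5.2778 × 0.7 = 3.694 m.
Braking distance needed to stop: v²/(2a) = 27.855 / 8.600 = 3.239 m, so total needed = 3.694 + 3.239 = 6.933 m > 6 m — it cannot stop.
Distance remaining when braking begins: 6 − 3.694 = 2.306 m.
v² = v₀² − 2a·d = 27.855 − 2 × 4.300 × 2.306 = 8.023 m²/s².
v = √8.023 = 2.832 m/s.

No — it strikes the obstacle at 2.8 m/s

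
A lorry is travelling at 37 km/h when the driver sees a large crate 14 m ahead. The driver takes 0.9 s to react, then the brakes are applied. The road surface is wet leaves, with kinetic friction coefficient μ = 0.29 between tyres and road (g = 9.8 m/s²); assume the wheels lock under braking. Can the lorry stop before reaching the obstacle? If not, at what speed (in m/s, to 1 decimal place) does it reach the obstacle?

No — it strikes the obstacle at 8.9 m/s

37 km/h ÷ 3.6 = 10.2778 m/s.
a = μg = 0.29 × 9.8 = 2.842 m/s².
Reaction distance = 10.2778 × 0.9 = 9.250 m.
Braking distance needed to stop: v²/(2a) = 105.633 / 5.684 = 18.584 m, so total needed = 9.250 + 18.584 = 27.834 m > 14 m — it cannot stop.
Distance remaining when braking begins: 14 − 9.250 = 4.750 m.
v² = v₀² − 2a·d = 105.633 − 2 × 2.842 × 4.750 = 78.634 m²/s².
v = √78.634 = 8.868 m/s.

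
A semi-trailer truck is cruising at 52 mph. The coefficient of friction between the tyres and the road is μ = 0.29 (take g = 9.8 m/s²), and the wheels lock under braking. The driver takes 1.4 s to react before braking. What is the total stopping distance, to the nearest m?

52 mph × 0.44704 = 23.2461 m/s.
a = μg = 0.29 × 9.8 = 2.842 m/s².
Reaction distance = v·t_r = 23.2461 × 1.4 = 32.545 m.
Braking distance = v²/(2a) = 23.2461² / (2 × 2.842) = 540.381 / 5.684 = 95.071 m.
Total = 32.545 + 95.071 = 127.616 m.

Total stopping distance ≈ 128 m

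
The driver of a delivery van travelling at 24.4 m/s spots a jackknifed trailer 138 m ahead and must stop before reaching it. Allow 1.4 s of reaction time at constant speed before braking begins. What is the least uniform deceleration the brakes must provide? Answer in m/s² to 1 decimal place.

Distance covered during reaction = 24.4000 × 1.4 = 34.160 m.
Distance available for braking: 138 − 34.160 = 103.840 m.
v² = 2a·d ⇒ a = v²/(2d) = 24.4000² / (2 × 103.840) = 595.360 / 207.680 = 2.8667 m/s².

Required deceleration ≈ 2.9 m/s²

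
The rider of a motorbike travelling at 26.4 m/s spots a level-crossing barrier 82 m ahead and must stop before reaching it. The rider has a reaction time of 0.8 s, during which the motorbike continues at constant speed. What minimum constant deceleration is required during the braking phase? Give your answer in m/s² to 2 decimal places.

Required deceleration ≈ 5.72 m/s²

Distance covered during reaction = 26.4000 × 0.8 = 21.120 m.
Distance available for braking: 82 − 21.120 = 60.880 m.
v² = 2a·d ⇒ a = v²/(2d) = 26.4000² / (2 × 60.880) = 696.960 / 121.760 = 5.7240 m/s².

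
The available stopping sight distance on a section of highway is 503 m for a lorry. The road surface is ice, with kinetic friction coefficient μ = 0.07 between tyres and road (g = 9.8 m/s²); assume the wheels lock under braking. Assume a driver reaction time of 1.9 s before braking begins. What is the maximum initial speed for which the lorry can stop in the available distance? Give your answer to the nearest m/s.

a = μg = 0.07 × 9.8 = 0.686 m/s².
Stopping distance: v·t_r + v²/(2a) = 503 with t_r = 1.9 s and a = 0.686 m/s².
So v² + 2.607 v − 690.12 = 0.
Positive root: v = −a·t_r + √((a·t_r)² + 2a·d) = −1.303 + √(1.698 + 690.12) = 24.9994 m/s.

Maximum speed ≈ 25 m/s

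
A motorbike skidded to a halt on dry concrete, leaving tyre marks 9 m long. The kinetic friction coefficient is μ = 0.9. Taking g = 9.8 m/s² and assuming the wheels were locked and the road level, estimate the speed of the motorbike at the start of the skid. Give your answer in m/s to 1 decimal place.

Deceleration a = μg = 0.9 × 9.8 = 8.820 m/s².
v = √(2a·d) = √(2 × 8.820 × 9) = √158.760 = 12.6000 m/s.

Initial speed ≈ 12.6 m/s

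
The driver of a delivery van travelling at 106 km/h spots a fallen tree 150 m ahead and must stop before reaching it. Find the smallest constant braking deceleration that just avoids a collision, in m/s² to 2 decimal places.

Required deceleration ≈ 2.89 m/s²

106 km/h ÷ 3.6 = 29.4444 m/s.
v² = 2a·d ⇒ a = v²/(2d) = 29.4444² / (2 × 150.000) = 866.973 / 300.000 = 2.8899 m/s².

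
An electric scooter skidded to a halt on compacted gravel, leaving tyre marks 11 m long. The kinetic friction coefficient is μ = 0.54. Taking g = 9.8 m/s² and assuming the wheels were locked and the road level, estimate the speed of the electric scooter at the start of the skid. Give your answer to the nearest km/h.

Initial speed ≈ 39 km/h

Deceleration a = μg = 0.54 × 9.8 = 5.292 m/s².
v = √(2a·d) = √(2 × 5.292 × 11) = √116.424 = 10.7900 m/s.
= 10.7900 × 3.6 = 38.844 km/h.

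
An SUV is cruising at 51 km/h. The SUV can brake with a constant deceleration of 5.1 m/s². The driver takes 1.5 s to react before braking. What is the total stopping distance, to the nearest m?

Total stopping distance ≈ 41 m

51 km/h ÷ 3.6 = 14.1667 m/s.
Reaction distance = v·t_r = 14.1667 × 1.5 = 21.250 m.
Braking distance = v²/(2a) = 14.1667² / (2 × 5.100) = 200.695 / 10.200 = 19.676 m.
Total = 21.250 + 19.676 = 40.926 m.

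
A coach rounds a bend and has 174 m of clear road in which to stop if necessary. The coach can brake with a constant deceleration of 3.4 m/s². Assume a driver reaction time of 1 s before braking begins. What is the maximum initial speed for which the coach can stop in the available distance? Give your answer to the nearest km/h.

Maximum speed ≈ 112 km/h

Stopping distance: v·t_r + v²/(2a) = 174 with t_r = 1 s and a = 3.400 m/s².
So v² + 6.800 v − 1183.20 = 0.
Positive root: v = −a·t_r + √((a·t_r)² + 2a·d) = −3.400 + √(11.560 + 1183.20) = 31.1653 m/s.
31.1653 m/s × 3.6 = 112.195 km/h.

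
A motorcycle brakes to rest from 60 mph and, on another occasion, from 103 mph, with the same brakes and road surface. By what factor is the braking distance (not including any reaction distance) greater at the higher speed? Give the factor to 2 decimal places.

Factor ≈ 2.95

Braking distance d = v²/(2a), so with a fixed, d ∝ v².
Factor = (103/60)² = 1.7167² = 2.9471.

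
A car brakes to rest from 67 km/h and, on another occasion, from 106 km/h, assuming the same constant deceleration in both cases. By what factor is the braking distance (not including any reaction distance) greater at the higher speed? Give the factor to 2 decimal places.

Braking distance d = v²/(2a), so with a fixed, d ∝ v².
Factor = (106/67)² = 1.5821² = 2.5030.

Factor ≈ 2.50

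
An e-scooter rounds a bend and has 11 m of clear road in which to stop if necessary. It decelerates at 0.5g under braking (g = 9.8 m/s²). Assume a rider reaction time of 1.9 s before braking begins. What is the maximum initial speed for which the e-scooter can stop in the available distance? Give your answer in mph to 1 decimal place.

Maximum speed ≈ 10.4 mph

a = 0.5 × 9.8 = 4.900 m/s².
Stopping distance: v·t_r + v²/(2a) = 11 with t_r = 1.9 s and a = 4.900 m/s².
So v² + 18.620 v − 107.80 = 0.
Positive root: v = −a·t_r + √((a·t_r)² + 2a·d) = −9.310 + √(86.676 + 107.80) = 4.6355 m/s.
4.6355 m/s ÷ 0.44704 = 10.369 mph.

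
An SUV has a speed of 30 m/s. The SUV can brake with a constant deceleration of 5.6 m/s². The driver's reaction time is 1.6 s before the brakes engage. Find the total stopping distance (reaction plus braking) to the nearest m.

Reaction distance = v·t_r = 30.0000 × 1.6 = 48.000 m.
Braking distance = v²/(2a) = 30.0000² / (2 × 5.600) = 900.000 / 11.200 = 80.357 m.
Total = 48.000 + 80.357 = 128.357 m.

Total stopping distance ≈ 128 m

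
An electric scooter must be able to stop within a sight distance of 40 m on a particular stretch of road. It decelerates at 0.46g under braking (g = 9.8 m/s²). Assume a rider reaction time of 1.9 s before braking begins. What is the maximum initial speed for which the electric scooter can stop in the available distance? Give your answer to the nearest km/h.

a = 0.46 × 9.8 = 4.508 m/s².
Stopping distance: v·t_r + v²/(2a) = 40 with t_r = 1.9 s and a = 4.508 m/s².
So v² + 17.130 v − 360.64 = 0.
Positive root: v = −a·t_r + √((a·t_r)² + 2a·d) = −8.565 + √(73.359 + 360.64) = 12.2676 m/s.
12.2676 m/s × 3.6 = 44.163 km/h.

Maximum speed ≈ 44 km/h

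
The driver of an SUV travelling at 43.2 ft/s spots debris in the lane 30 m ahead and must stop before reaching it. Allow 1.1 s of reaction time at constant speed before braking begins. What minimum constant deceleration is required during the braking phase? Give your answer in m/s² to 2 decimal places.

Required deceleration ≈ 5.59 m/s²

43.2 ft/s × 0.3048 = 13.1674 m/s.
Distance covered during reaction = 13.1674 × 1.1 = 14.484 m.
Distance available for braking: 30 − 14.484 = 15.516 m.
v² = 2a·d ⇒ a = v²/(2d) = 13.1674² / (2 × 15.516) = 173.380 / 31.032 = 5.5871 m/s².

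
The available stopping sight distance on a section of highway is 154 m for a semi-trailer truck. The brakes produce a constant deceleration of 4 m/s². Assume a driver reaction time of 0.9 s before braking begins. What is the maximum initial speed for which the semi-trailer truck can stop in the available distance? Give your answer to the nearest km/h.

Maximum speed ≈ 114 km/h

Stopping distance: v·t_r + v²/(2a) = 154 with t_r = 0.9 s and a = 4.000 m/s².
So v² + 7.200 v − 1232.00 = 0.
Positive root: v = −a·t_r + √((a·t_r)² + 2a·d) = −3.600 + √(12.960 + 1232.00) = 31.6840 m/s.
31.6840 m/s × 3.6 = 114.062 km/h.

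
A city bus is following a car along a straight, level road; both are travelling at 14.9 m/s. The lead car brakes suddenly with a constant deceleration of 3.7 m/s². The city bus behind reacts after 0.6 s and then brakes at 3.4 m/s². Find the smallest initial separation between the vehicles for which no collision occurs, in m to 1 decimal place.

Leader travels v²/(2a_L) = 222.010 / 7.400 = 30.001 m before stopping.
Follower covers v·t_r = 14.9000 × 0.6 = 8.940 m while reacting, then v²/(2a_F) = 222.010 / 6.800 = 32.649 m while braking, for a total of 8.940 + 32.649 = 41.589 m.
Since a_F ≤ a_L and the follower starts braking later, the follower is never slower than the leader, so the closest approach is when both have stopped.
Minimum gap = 41.589 − 30.001 = 11.588 m.

Minimum gap ≈ 11.6 m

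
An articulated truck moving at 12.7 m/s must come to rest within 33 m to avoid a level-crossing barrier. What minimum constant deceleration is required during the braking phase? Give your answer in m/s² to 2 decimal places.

v² = 2a·d ⇒ a = v²/(2d) = 12.7000² / (2 × 33.000) = 161.290 / 66.000 = 2.4438 m/s².

Required deceleration ≈ 2.44 m/s²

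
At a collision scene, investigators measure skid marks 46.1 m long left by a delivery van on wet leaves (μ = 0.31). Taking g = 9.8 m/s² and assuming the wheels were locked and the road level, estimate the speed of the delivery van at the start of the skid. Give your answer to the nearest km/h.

Deceleration a = μg = 0.31 × 9.8 = 3.038 m/s².
v = √(2a·d) = √(2 × 3.038 × 46.1) = √280.104 = 16.7363 m/s.
= 16.7363 × 3.6 = 60.251 km/h.

Initial speed ≈ 60 km/h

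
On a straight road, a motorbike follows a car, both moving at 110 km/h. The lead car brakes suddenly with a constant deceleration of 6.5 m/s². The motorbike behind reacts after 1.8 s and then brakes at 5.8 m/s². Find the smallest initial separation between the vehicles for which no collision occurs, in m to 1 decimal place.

Minimum gap ≈ 63.7 m

110 km/h ÷ 3.6 = 30.5556 m/s.
Leader travels v²/(2a_L) = 933.645 / 13.000 = 71.819 m before stopping.
Follower covers v·t_r = 30.5556 × 1.8 = 55.000 m while reacting, then v²/(2a_F) = 933.645 / 11.600 = 80.487 m while braking, for a total of 55.000 + 80.487 = 135.487 m.
Since a_F ≤ a_L and the follower starts braking later, the follower is never slower than the leader, so the closest approach is when both have stopped.
Minimum gap = 135.487 − 71.819 = 63.668 m.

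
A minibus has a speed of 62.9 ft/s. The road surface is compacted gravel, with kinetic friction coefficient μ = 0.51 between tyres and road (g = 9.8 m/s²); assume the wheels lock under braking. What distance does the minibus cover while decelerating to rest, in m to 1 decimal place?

Braking distance ≈ 36.8 m

62.9 ft/s × 0.3048 = 19.1719 m/s.
a = μg = 0.51 × 9.8 = 4.998 m/s².
Braking distance = v²/(2a) = 19.1719² / (2 × 4.998) = 367.562 / 9.996 = 36.771 m.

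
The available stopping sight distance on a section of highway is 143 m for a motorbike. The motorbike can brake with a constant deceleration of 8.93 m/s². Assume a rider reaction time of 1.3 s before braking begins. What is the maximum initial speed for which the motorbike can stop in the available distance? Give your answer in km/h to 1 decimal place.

Stopping distance: v·t_r + v²/(2a) = 143 with t_r = 1.3 s and a = 8.930 m/s².
So v² + 23.218 v − 2553.98 = 0.
Positive root: v = −a·t_r + √((a·t_r)² + 2a·d) = −11.609 + √(134.769 + 2553.98) = 40.2441 m/s.
40.2441 m/s × 3.6 = 144.879 km/h.

Maximum speed ≈ 144.9 km/h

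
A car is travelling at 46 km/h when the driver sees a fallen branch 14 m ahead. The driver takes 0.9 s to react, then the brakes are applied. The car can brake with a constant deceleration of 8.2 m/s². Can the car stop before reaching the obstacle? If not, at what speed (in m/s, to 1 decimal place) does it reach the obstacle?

No — it strikes the obstacle at 11.1 m/s

46 km/h ÷ 3.6 = 12.7778 m/s.
Reaction distance = 12.7778 × 0.9 = 11.500 m.
Braking distance needed to stop: v²/(2a) = 163.272 / 16.400 = 9.956 m, so total needed = 11.500 + 9.956 = 21.456 m > 14 m — it cannot stop.
Distance remaining when braking begins: 14 − 11.500 = 2.500 m.
v² = v₀² − 2a·d = 163.272 − 2 × 8.200 × 2.500 = 122.272 m²/s².
v = √122.272 = 11.058 m/s.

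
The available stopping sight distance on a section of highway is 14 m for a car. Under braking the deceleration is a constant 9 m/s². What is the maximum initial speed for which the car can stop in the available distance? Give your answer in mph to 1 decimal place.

v²/(2a) = d ⇒ v = √(2 × 9.000 × 14) = √252.00 = 15.8745 m/s.
15.8745 m/s ÷ 0.44704 = 35.510 mph.

Maximum speed ≈ 35.5 mph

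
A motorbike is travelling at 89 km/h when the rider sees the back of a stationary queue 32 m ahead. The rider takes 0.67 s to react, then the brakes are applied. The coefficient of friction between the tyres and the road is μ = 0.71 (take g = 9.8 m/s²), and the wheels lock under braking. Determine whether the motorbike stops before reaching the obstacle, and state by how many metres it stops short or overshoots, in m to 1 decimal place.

89 km/h ÷ 3.6 = 24.7222 m/s.
a = μg = 0.71 × 9.8 = 6.958 m/s².
Reaction distance = 24.7222 × 0.67 = 16.564 m.
Braking distance = v²/(2a) = 611.187 / 13.916 = 43.920 m.
Total stopping distance = 16.564 + 43.920 = 60.484 m, vs 32 m available — it cannot stop in time and overshoots by 60.484 − 32 = 28.484 m.

No — it overshoots by 28.5 m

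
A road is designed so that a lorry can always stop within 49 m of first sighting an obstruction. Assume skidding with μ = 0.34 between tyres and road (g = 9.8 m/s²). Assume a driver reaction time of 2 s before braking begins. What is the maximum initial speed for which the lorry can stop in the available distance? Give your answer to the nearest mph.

a = μg = 0.34 × 9.8 = 3.332 m/s².
Stopping distance: v·t_r + v²/(2a) = 49 with t_r = 2 s and a = 3.332 m/s².
So v² + 13.328 v − 326.54 = 0.
Positive root: v = −a·t_r + √((a·t_r)² + 2a·d) = −6.664 + √(44.409 + 326.54) = 12.5960 m/s.
12.5960 m/s ÷ 0.44704 = 28.176 mph.

Maximum speed ≈ 28 mph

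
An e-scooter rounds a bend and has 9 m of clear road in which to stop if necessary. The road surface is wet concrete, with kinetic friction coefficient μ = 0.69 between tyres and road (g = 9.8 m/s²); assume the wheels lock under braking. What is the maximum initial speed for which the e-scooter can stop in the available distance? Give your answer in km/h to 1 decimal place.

a = μg = 0.69 × 9.8 = 6.762 m/s².
v²/(2a) = d ⇒ v = √(2 × 6.762 × 9) = √121.72 = 11.0327 m/s.
11.0327 m/s × 3.6 = 39.718 km/h.

Maximum speed ≈ 39.7 km/h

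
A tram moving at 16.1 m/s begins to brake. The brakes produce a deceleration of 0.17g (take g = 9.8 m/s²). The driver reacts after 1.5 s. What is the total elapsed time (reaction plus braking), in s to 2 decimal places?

Total time ≈ 11.16 s

a = 0.17 × 9.8 = 1.666 m/s².
Braking time = v/a = 16.1000 / 1.666 = 9.664 s.
Total = 1.5 + 9.664 = 11.164 s.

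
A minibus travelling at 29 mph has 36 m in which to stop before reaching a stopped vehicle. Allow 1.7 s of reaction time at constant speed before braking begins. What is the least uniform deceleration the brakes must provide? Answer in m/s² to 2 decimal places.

29 mph × 0.44704 = 12.9642 m/s.
Distance covered during reaction = 12.9642 × 1.7 = 22.039 m.
Distance available for braking: 36 − 22.039 = 13.961 m.
v² = 2a·d ⇒ a = v²/(2d) = 12.9642² / (2 × 13.961) = 168.070 / 27.922 = 6.0193 m/s².

Required deceleration ≈ 6.02 m/s²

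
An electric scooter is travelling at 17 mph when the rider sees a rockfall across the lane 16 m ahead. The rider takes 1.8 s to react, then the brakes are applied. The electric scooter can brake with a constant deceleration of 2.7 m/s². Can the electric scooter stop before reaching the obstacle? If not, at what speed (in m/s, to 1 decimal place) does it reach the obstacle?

17 mph × 0.44704 = 7.5997 m/s.
Reaction distance = 7.5997 × 1.8 = 13.679 m.
Braking distance needed to stop: v²/(2a) = 57.755 / 5.400 = 10.695 m, so total needed = 13.679 + 10.695 = 24.374 m > 16 m — it cannot stop.
Distance remaining when braking begins: 16 − 13.679 = 2.321 m.
v² = v₀² − 2a·d = 57.755 − 2 × 2.700 × 2.321 = 45.222 m²/s².
v = √45.222 = 6.725 m/s.

No — it strikes the obstacle at 6.7 m/s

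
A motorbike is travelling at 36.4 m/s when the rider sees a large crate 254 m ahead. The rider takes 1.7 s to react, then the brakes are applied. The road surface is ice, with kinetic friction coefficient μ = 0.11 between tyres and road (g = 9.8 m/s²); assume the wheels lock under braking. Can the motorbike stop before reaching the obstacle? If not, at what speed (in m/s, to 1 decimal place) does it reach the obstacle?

a = μg = 0.11 × 9.8 = 1.078 m/s².
Reaction distance = 36.4000 × 1.7 = 61.880 m.
Braking distance needed to stop: v²/(2a) = 1324.960 / 2.156 = 614.545 m, so total needed = 61.880 + 614.545 = 676.425 m > 254 m — it cannot stop.
Distance remaining when braking begins: 254 − 61.880 = 192.120 m.
v² = v₀² − 2a·d = 1324.960 − 2 × 1.078 × 192.120 = 910.749 m²/s².
v = √910.749 = 30.179 m/s.

No — it strikes the obstacle at 30.2 m/s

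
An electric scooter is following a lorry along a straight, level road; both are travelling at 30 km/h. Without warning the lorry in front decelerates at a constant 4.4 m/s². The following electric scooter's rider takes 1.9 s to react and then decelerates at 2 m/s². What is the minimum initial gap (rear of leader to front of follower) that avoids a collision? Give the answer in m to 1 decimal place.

Minimum gap ≈ 25.3 m

30 km/h ÷ 3.6 = 8.3333 m/s.
Leader travels v²/(2a_L) = 69.444 / 8.800 = 7.891 m before stopping.
Follower covers v·t_r = 8.3333 × 1.9 = 15.833 m while reacting, then v²/(2a_F) = 69.444 / 4.000 = 17.361 m while braking, for a total of 15.833 + 17.361 = 33.194 m.
Since a_F ≤ a_L and the follower starts braking later, the follower is never slower than the leader, so the closest approach is when both have stopped.
Minimum gap = 33.194 − 7.891 = 25.303 m.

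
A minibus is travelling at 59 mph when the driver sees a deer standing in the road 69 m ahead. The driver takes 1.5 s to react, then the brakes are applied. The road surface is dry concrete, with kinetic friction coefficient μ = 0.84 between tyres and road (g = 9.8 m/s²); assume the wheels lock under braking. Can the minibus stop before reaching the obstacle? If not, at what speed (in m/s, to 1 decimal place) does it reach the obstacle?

59 mph × 0.44704 = 26.3754 m/s.
a = μg = 0.84 × 9.8 = 8.232 m/s².
Reaction distance = 26.3754 × 1.5 = 39.563 m.
Braking distance needed to stop: v²/(2a) = 695.662 / 16.464 = 42.254 m, so total needed = 39.563 + 42.254 = 81.817 m > 69 m — it cannot stop.
Distance remaining when braking begins: 69 − 39.563 = 29.437 m.
v² = v₀² − 2a·d = 695.662 − 2 × 8.232 × 29.437 = 211.011 m²/s².
v = √211.011 = 14.526 m/s.

No — it strikes the obstacle at 14.5 m/s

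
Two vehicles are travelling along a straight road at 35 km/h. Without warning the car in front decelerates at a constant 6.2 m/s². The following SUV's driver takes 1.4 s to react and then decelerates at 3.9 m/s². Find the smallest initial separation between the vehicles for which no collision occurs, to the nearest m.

Minimum gap ≈ 18 m

35 km/h ÷ 3.6 = 9.7222 m/s.
Leader travels v²/(2a_L) = 94.521 / 12.400 = 7.623 m before stopping.
Follower covers v·t_r = 9.7222 × 1.4 = 13.611 m while reacting, then v²/(2a_F) = 94.521 / 7.800 = 12.118 m while braking, for a total of 13.611 + 12.118 = 25.729 m.
Since a_F ≤ a_L and the follower starts braking later, the follower is never slower than the leader, so the closest approach is when both have stopped.
Minimum gap = 25.729 − 7.623 = 18.106 m.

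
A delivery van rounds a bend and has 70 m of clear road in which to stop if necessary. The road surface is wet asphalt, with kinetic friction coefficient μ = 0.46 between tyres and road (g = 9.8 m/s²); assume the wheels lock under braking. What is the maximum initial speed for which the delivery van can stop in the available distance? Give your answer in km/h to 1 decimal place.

a = μg = 0.46 × 9.8 = 4.508 m/s².
v²/(2a) = d ⇒ v = √(2 × 4.508 × 70) = √631.12 = 25.1221 m/s.
25.1221 m/s × 3.6 = 90.440 km/h.

Maximum speed ≈ 90.4 km/h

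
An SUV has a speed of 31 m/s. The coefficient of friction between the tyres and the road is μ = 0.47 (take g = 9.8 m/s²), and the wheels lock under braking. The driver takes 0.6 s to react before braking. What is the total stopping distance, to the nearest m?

a = μg = 0.47 × 9.8 = 4.606 m/s².
Reaction distance = v·t_r = 31.0000 × 0.6 = 18.600 m.
Braking distance = v²/(2a) = 31.0000² / (2 × 4.606) = 961.000 / 9.212 = 104.320 m.
Total = 18.600 + 104.320 = 122.920 m.

Total stopping distance ≈ 123 m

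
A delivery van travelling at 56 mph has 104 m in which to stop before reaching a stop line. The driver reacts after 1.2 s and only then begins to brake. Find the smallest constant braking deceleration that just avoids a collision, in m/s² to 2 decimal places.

Required deceleration ≈ 4.24 m/s²

56 mph × 0.44704 = 25.0342 m/s.
Distance covered during reaction = 25.0342 × 1.2 = 30.041 m.
Distance available for braking: 104 − 30.041 = 73.959 m.
v² = 2a·d ⇒ a = v²/(2d) = 25.0342² / (2 × 73.959) = 626.711 / 147.918 = 4.2369 m/s².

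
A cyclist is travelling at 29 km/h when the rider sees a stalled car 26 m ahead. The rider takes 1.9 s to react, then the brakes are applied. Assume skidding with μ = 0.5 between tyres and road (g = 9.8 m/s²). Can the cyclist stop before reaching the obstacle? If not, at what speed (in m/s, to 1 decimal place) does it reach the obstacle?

Yes — it stops about 4.1 m short of the obstacle, so it never reaches it

29 km/h ÷ 3.6 = 8.0556 m/s.
a = μg = 0.5 × 9.8 = 4.900 m/s².
Reaction distance = 8.0556 × 1.9 = 15.306 m.
Braking distance = v²/(2a) = 64.893 / 9.800 = 6.622 m.
Total stopping distance = 15.306 + 6.622 = 21.928 m, vs 26 m available — it stops with 26 − 21.928 = 4.072 m to spare.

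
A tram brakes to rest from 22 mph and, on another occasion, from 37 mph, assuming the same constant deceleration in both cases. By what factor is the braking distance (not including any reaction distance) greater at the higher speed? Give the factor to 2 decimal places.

Braking distance d = v²/(2a), so with a fixed, d ∝ v².
Factor = (37/22)² = 1.6818² = 2.8285.

Factor ≈ 2.83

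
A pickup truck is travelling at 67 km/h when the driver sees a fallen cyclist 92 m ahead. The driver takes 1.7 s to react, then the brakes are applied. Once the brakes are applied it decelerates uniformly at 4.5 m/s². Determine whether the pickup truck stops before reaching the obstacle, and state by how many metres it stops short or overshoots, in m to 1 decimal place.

Yes — it stops 21.9 m short of the obstacle

67 km/h ÷ 3.6 = 18.6111 m/s.
Reaction distance = 18.6111 × 1.7 = 31.639 m.
Braking distance = v²/(2a) = 346.373 / 9.000 = 38.486 m.
Total stopping distance = 31.639 + 38.486 = 70.125 m, vs 92 m available — it stops with 92 − 70.125 = 21.875 m to spare.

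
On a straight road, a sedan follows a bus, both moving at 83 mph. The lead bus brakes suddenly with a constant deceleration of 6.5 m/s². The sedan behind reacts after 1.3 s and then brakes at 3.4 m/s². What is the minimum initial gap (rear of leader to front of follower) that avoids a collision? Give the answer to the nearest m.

83 mph × 0.44704 = 37.1043 m/s.
Leader travels v²/(2a_L) = 1376.729 / 13.000 = 105.902 m before stopping.
Follower covers v·t_r = 37.1043 × 1.3 = 48.236 m while reacting, then v²/(2a_F) = 1376.729 / 6.800 = 202.460 m while braking, for a total of 48.236 + 202.460 = 250.696 m.
Since a_F ≤ a_L and the follower starts braking later, the follower is never slower than the leader, so the closest approach is when both have stopped.
Minimum gap = 250.696 − 105.902 = 144.794 m.

Minimum gap ≈ 145 m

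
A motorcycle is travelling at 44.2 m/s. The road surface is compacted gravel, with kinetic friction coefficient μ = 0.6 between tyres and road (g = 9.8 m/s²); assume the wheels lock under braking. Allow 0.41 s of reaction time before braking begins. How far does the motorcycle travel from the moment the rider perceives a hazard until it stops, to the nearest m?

a = μg = 0.6 × 9.8 = 5.880 m/s².
Reaction distance = v·t_r = 44.2000 × 0.41 = 18.122 m.
Braking distance = v²/(2a) = 44.2000² / (2 × 5.880) = 1953.640 / 11.760 = 166.126 m.
Total = 18.122 + 166.126 = 184.248 m.

Total stopping distance ≈ 184 m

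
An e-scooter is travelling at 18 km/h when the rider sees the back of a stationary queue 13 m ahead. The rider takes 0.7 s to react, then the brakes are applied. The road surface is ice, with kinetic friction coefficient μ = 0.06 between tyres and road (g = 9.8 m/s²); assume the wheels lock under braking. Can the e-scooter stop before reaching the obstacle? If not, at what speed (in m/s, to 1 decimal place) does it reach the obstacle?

18 km/h ÷ 3.6 = 5.0000 m/s.
a = μg = 0.06 × 9.8 = 0.588 m/s².
Reaction distance = 5.0000 × 0.7 = 3.500 m.
Braking distance needed to stop: v²/(2a) = 25.000 / 1.176 = 21.259 m, so total needed = 3.500 + 21.259 = 24.759 m > 13 m — it cannot stop.
Distance remaining when braking begins: 13 − 3.500 = 9.500 m.
v² = v₀² − 2a·d = 25.000 − 2 × 0.588 × 9.500 = 13.828 m²/s².
v = √13.828 = 3.719 m/s.

No — it strikes the obstacle at 3.7 m/s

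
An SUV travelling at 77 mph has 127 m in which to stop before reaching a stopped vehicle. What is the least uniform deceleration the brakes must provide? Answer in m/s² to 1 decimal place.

Required deceleration ≈ 4.7 m/s²

77 mph × 0.44704 = 34.4221 m/s.
v² = 2a·d ⇒ a = v²/(2d) = 34.4221² / (2 × 127.000) = 1184.881 / 254.000 = 4.6649 m/s².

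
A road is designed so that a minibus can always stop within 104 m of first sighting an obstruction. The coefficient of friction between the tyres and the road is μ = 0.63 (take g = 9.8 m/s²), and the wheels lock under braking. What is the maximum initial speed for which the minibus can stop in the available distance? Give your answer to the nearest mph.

Maximum speed ≈ 80 mph

a = μg = 0.63 × 9.8 = 6.174 m/s².
v²/(2a) = d ⇒ v = √(2 × 6.174 × 104) = √1284.19 = 35.8356 m/s.
35.8356 m/s ÷ 0.44704 = 80.162 mph.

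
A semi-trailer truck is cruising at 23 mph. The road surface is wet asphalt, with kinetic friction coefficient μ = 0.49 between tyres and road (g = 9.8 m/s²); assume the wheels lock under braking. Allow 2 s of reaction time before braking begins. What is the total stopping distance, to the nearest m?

23 mph × 0.44704 = 10.2819 m/s.
a = μg = 0.49 × 9.8 = 4.802 m/s².
Reaction distance = v·t_r = 10.2819 × 2 = 20.564 m.
Braking distance = v²/(2a) = 10.2819² / (2 × 4.802) = 105.717 / 9.604 = 11.008 m.
Total = 20.564 + 11.008 = 31.572 m.

Total stopping distance ≈ 32 m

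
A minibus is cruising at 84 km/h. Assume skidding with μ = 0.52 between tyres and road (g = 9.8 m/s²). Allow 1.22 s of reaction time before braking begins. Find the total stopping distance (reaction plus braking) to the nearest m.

84 km/h ÷ 3.6 = 23.3333 m/s.
a = μg = 0.52 × 9.8 = 5.096 m/s².
Reaction distance = v·t_r = 23.3333 × 1.22 = 28.467 m.
Braking distance = v²/(2a) = 23.3333² / (2 × 5.096) = 544.443 / 10.192 = 53.419 m.
Total = 28.467 + 53.419 = 81.886 m.

Total stopping distance ≈ 82 m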